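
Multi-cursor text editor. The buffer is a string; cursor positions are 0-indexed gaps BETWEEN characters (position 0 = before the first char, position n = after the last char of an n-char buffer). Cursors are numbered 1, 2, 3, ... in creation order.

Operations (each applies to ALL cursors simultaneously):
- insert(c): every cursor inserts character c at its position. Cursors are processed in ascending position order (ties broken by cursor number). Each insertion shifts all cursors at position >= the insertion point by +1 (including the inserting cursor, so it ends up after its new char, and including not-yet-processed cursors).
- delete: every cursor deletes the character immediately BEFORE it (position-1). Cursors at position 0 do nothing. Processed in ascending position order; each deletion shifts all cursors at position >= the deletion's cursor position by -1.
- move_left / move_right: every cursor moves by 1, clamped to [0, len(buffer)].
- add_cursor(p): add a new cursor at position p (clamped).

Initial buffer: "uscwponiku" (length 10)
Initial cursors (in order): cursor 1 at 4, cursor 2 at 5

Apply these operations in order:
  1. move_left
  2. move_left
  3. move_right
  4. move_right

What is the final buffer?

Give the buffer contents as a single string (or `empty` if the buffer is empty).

After op 1 (move_left): buffer="uscwponiku" (len 10), cursors c1@3 c2@4, authorship ..........
After op 2 (move_left): buffer="uscwponiku" (len 10), cursors c1@2 c2@3, authorship ..........
After op 3 (move_right): buffer="uscwponiku" (len 10), cursors c1@3 c2@4, authorship ..........
After op 4 (move_right): buffer="uscwponiku" (len 10), cursors c1@4 c2@5, authorship ..........

Answer: uscwponiku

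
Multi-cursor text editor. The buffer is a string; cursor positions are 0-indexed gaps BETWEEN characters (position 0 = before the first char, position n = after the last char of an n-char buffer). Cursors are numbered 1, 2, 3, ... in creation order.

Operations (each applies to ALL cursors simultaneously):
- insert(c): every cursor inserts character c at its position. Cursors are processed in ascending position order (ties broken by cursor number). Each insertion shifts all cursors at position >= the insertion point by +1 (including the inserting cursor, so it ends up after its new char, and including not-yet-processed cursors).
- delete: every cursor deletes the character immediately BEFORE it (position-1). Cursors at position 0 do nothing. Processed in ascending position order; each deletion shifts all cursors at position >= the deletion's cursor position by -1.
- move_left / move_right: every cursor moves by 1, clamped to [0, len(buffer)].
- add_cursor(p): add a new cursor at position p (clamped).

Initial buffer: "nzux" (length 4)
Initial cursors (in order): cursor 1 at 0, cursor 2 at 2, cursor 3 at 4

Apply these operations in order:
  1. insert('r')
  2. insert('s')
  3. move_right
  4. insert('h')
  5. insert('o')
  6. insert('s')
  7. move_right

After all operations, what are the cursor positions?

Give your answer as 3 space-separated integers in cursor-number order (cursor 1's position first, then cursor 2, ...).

After op 1 (insert('r')): buffer="rnzruxr" (len 7), cursors c1@1 c2@4 c3@7, authorship 1..2..3
After op 2 (insert('s')): buffer="rsnzrsuxrs" (len 10), cursors c1@2 c2@6 c3@10, authorship 11..22..33
After op 3 (move_right): buffer="rsnzrsuxrs" (len 10), cursors c1@3 c2@7 c3@10, authorship 11..22..33
After op 4 (insert('h')): buffer="rsnhzrsuhxrsh" (len 13), cursors c1@4 c2@9 c3@13, authorship 11.1.22.2.333
After op 5 (insert('o')): buffer="rsnhozrsuhoxrsho" (len 16), cursors c1@5 c2@11 c3@16, authorship 11.11.22.22.3333
After op 6 (insert('s')): buffer="rsnhoszrsuhosxrshos" (len 19), cursors c1@6 c2@13 c3@19, authorship 11.111.22.222.33333
After op 7 (move_right): buffer="rsnhoszrsuhosxrshos" (len 19), cursors c1@7 c2@14 c3@19, authorship 11.111.22.222.33333

Answer: 7 14 19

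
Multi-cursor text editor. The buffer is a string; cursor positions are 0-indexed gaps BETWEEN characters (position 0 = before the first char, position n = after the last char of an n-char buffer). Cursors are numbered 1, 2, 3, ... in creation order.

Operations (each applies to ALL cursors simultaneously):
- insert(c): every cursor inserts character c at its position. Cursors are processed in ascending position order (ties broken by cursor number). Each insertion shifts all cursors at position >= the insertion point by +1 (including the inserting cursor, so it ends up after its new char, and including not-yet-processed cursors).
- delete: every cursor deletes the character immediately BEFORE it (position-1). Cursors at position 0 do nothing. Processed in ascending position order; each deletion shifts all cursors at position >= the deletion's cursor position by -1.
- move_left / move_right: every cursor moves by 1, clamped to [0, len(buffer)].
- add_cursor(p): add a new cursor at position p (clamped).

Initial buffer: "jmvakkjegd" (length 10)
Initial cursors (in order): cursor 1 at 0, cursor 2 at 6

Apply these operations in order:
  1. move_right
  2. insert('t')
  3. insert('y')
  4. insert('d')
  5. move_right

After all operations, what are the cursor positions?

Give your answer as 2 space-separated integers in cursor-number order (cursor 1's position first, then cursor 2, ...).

Answer: 5 14

Derivation:
After op 1 (move_right): buffer="jmvakkjegd" (len 10), cursors c1@1 c2@7, authorship ..........
After op 2 (insert('t')): buffer="jtmvakkjtegd" (len 12), cursors c1@2 c2@9, authorship .1......2...
After op 3 (insert('y')): buffer="jtymvakkjtyegd" (len 14), cursors c1@3 c2@11, authorship .11......22...
After op 4 (insert('d')): buffer="jtydmvakkjtydegd" (len 16), cursors c1@4 c2@13, authorship .111......222...
After op 5 (move_right): buffer="jtydmvakkjtydegd" (len 16), cursors c1@5 c2@14, authorship .111......222...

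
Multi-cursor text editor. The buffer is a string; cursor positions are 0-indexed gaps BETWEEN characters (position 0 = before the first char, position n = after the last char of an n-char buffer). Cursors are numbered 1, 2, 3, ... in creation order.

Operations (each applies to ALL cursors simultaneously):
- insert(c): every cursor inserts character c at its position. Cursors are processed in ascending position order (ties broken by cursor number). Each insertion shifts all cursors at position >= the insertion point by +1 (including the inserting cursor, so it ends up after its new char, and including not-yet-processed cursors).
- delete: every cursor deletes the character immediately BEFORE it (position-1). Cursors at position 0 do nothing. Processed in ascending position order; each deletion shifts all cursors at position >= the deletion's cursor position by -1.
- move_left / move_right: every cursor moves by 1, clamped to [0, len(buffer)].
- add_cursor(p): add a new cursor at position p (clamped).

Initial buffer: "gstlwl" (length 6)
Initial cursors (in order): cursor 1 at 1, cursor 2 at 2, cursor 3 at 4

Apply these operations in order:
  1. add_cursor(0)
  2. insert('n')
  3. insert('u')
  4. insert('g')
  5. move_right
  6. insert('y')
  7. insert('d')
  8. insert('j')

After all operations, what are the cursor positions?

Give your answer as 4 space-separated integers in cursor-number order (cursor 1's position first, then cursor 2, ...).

Answer: 14 21 29 7

Derivation:
After op 1 (add_cursor(0)): buffer="gstlwl" (len 6), cursors c4@0 c1@1 c2@2 c3@4, authorship ......
After op 2 (insert('n')): buffer="ngnsntlnwl" (len 10), cursors c4@1 c1@3 c2@5 c3@8, authorship 4.1.2..3..
After op 3 (insert('u')): buffer="nugnusnutlnuwl" (len 14), cursors c4@2 c1@5 c2@8 c3@12, authorship 44.11.22..33..
After op 4 (insert('g')): buffer="nuggnugsnugtlnugwl" (len 18), cursors c4@3 c1@7 c2@11 c3@16, authorship 444.111.222..333..
After op 5 (move_right): buffer="nuggnugsnugtlnugwl" (len 18), cursors c4@4 c1@8 c2@12 c3@17, authorship 444.111.222..333..
After op 6 (insert('y')): buffer="nuggynugsynugtylnugwyl" (len 22), cursors c4@5 c1@10 c2@15 c3@21, authorship 444.4111.1222.2.333.3.
After op 7 (insert('d')): buffer="nuggydnugsydnugtydlnugwydl" (len 26), cursors c4@6 c1@12 c2@18 c3@25, authorship 444.44111.11222.22.333.33.
After op 8 (insert('j')): buffer="nuggydjnugsydjnugtydjlnugwydjl" (len 30), cursors c4@7 c1@14 c2@21 c3@29, authorship 444.444111.111222.222.333.333.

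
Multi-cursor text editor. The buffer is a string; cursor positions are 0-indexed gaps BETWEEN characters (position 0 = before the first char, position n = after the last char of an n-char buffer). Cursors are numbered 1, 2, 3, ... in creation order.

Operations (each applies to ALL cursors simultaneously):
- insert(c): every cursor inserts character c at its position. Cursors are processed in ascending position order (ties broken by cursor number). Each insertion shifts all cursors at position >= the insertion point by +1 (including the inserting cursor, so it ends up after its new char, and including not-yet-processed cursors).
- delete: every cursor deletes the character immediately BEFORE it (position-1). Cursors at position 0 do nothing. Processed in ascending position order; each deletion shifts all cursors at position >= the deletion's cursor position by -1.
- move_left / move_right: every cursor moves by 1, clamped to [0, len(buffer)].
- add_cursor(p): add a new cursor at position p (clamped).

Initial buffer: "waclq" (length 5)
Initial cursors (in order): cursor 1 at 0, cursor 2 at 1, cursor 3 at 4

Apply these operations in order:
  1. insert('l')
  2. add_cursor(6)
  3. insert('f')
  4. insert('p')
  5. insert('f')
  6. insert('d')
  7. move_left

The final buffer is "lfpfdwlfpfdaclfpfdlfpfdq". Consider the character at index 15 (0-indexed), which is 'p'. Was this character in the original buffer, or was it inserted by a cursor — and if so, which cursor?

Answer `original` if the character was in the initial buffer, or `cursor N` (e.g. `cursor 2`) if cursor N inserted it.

Answer: cursor 4

Derivation:
After op 1 (insert('l')): buffer="lwlacllq" (len 8), cursors c1@1 c2@3 c3@7, authorship 1.2...3.
After op 2 (add_cursor(6)): buffer="lwlacllq" (len 8), cursors c1@1 c2@3 c4@6 c3@7, authorship 1.2...3.
After op 3 (insert('f')): buffer="lfwlfaclflfq" (len 12), cursors c1@2 c2@5 c4@9 c3@11, authorship 11.22...433.
After op 4 (insert('p')): buffer="lfpwlfpaclfplfpq" (len 16), cursors c1@3 c2@7 c4@12 c3@15, authorship 111.222...44333.
After op 5 (insert('f')): buffer="lfpfwlfpfaclfpflfpfq" (len 20), cursors c1@4 c2@9 c4@15 c3@19, authorship 1111.2222...4443333.
After op 6 (insert('d')): buffer="lfpfdwlfpfdaclfpfdlfpfdq" (len 24), cursors c1@5 c2@11 c4@18 c3@23, authorship 11111.22222...444433333.
After op 7 (move_left): buffer="lfpfdwlfpfdaclfpfdlfpfdq" (len 24), cursors c1@4 c2@10 c4@17 c3@22, authorship 11111.22222...444433333.
Authorship (.=original, N=cursor N): 1 1 1 1 1 . 2 2 2 2 2 . . . 4 4 4 4 3 3 3 3 3 .
Index 15: author = 4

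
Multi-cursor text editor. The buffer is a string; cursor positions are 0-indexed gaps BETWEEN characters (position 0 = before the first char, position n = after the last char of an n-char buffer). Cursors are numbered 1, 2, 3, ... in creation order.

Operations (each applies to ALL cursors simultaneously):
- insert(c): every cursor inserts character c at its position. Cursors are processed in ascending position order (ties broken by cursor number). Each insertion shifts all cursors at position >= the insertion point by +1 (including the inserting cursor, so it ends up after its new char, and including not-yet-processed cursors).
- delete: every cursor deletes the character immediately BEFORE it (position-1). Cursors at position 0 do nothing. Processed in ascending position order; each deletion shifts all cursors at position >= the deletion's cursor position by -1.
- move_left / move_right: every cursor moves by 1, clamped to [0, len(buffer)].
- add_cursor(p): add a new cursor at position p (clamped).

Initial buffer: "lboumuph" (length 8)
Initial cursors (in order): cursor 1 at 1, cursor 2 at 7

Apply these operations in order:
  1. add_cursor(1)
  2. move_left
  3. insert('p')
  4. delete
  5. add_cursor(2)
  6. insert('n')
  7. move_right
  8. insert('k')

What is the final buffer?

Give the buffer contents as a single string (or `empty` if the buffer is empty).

Answer: nnlkkbnokumunpkh

Derivation:
After op 1 (add_cursor(1)): buffer="lboumuph" (len 8), cursors c1@1 c3@1 c2@7, authorship ........
After op 2 (move_left): buffer="lboumuph" (len 8), cursors c1@0 c3@0 c2@6, authorship ........
After op 3 (insert('p')): buffer="pplboumupph" (len 11), cursors c1@2 c3@2 c2@9, authorship 13......2..
After op 4 (delete): buffer="lboumuph" (len 8), cursors c1@0 c3@0 c2@6, authorship ........
After op 5 (add_cursor(2)): buffer="lboumuph" (len 8), cursors c1@0 c3@0 c4@2 c2@6, authorship ........
After op 6 (insert('n')): buffer="nnlbnoumunph" (len 12), cursors c1@2 c3@2 c4@5 c2@10, authorship 13..4....2..
After op 7 (move_right): buffer="nnlbnoumunph" (len 12), cursors c1@3 c3@3 c4@6 c2@11, authorship 13..4....2..
After op 8 (insert('k')): buffer="nnlkkbnokumunpkh" (len 16), cursors c1@5 c3@5 c4@9 c2@15, authorship 13.13.4.4...2.2.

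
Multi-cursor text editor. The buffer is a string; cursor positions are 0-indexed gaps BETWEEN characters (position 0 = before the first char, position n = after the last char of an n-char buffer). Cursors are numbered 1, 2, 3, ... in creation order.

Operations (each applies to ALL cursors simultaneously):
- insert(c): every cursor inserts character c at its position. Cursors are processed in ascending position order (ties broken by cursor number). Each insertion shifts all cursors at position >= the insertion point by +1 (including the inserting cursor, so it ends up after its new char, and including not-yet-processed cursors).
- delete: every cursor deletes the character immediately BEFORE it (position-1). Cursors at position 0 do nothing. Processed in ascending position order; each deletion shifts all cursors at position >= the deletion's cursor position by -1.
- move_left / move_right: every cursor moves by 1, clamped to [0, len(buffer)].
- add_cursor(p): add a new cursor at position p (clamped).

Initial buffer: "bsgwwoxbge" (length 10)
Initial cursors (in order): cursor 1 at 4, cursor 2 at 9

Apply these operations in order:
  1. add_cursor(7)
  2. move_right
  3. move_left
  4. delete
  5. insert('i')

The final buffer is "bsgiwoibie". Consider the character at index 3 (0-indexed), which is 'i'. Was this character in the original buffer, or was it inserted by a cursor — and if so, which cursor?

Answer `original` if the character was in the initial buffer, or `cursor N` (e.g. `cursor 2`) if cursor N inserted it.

Answer: cursor 1

Derivation:
After op 1 (add_cursor(7)): buffer="bsgwwoxbge" (len 10), cursors c1@4 c3@7 c2@9, authorship ..........
After op 2 (move_right): buffer="bsgwwoxbge" (len 10), cursors c1@5 c3@8 c2@10, authorship ..........
After op 3 (move_left): buffer="bsgwwoxbge" (len 10), cursors c1@4 c3@7 c2@9, authorship ..........
After op 4 (delete): buffer="bsgwobe" (len 7), cursors c1@3 c3@5 c2@6, authorship .......
After op 5 (insert('i')): buffer="bsgiwoibie" (len 10), cursors c1@4 c3@7 c2@9, authorship ...1..3.2.
Authorship (.=original, N=cursor N): . . . 1 . . 3 . 2 .
Index 3: author = 1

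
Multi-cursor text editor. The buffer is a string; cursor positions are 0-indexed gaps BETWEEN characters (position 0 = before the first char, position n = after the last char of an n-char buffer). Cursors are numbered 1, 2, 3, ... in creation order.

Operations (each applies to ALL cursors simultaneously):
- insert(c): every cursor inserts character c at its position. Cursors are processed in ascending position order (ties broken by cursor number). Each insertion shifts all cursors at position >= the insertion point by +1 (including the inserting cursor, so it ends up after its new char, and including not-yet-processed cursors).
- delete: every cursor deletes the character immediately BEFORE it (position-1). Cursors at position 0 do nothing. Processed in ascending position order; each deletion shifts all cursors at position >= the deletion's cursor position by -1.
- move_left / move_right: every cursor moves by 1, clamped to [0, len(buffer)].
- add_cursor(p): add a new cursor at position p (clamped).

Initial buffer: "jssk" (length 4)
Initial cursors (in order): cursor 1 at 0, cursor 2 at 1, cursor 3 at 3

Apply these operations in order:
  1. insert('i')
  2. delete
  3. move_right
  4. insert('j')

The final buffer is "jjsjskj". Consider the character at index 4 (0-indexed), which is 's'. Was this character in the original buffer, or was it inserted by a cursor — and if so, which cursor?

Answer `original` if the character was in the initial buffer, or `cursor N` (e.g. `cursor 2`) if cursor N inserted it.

Answer: original

Derivation:
After op 1 (insert('i')): buffer="ijissik" (len 7), cursors c1@1 c2@3 c3@6, authorship 1.2..3.
After op 2 (delete): buffer="jssk" (len 4), cursors c1@0 c2@1 c3@3, authorship ....
After op 3 (move_right): buffer="jssk" (len 4), cursors c1@1 c2@2 c3@4, authorship ....
After op 4 (insert('j')): buffer="jjsjskj" (len 7), cursors c1@2 c2@4 c3@7, authorship .1.2..3
Authorship (.=original, N=cursor N): . 1 . 2 . . 3
Index 4: author = original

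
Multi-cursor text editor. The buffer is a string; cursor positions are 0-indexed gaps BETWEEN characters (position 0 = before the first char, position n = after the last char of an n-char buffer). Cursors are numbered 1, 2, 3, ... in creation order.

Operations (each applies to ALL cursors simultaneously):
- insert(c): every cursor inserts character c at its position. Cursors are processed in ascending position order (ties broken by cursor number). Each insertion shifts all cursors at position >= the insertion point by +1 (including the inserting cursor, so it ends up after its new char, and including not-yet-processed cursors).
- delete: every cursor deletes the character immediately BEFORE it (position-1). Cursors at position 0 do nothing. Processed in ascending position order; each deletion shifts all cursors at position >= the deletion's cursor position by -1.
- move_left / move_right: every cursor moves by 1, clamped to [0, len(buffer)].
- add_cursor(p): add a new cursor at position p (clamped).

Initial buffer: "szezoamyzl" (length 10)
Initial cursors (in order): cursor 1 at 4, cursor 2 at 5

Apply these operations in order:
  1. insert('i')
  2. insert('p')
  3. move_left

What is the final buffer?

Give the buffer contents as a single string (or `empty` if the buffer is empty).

After op 1 (insert('i')): buffer="szezioiamyzl" (len 12), cursors c1@5 c2@7, authorship ....1.2.....
After op 2 (insert('p')): buffer="szezipoipamyzl" (len 14), cursors c1@6 c2@9, authorship ....11.22.....
After op 3 (move_left): buffer="szezipoipamyzl" (len 14), cursors c1@5 c2@8, authorship ....11.22.....

Answer: szezipoipamyzl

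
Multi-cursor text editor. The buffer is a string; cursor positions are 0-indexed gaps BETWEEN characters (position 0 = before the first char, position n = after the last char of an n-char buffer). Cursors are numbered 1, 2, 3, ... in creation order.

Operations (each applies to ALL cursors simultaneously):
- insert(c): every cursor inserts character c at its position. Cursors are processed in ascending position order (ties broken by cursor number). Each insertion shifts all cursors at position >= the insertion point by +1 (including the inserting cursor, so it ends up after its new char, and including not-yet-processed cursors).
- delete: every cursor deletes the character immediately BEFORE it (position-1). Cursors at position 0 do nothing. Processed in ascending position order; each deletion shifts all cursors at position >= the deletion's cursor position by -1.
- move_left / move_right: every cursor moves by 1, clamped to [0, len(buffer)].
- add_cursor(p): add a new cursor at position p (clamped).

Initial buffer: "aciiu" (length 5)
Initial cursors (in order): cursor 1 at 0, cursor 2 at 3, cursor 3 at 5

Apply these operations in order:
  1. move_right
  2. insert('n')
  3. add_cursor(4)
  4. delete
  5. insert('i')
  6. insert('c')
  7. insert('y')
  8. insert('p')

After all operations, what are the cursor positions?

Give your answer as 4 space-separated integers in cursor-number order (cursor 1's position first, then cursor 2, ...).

After op 1 (move_right): buffer="aciiu" (len 5), cursors c1@1 c2@4 c3@5, authorship .....
After op 2 (insert('n')): buffer="anciinun" (len 8), cursors c1@2 c2@6 c3@8, authorship .1...2.3
After op 3 (add_cursor(4)): buffer="anciinun" (len 8), cursors c1@2 c4@4 c2@6 c3@8, authorship .1...2.3
After op 4 (delete): buffer="aciu" (len 4), cursors c1@1 c4@2 c2@3 c3@4, authorship ....
After op 5 (insert('i')): buffer="aiciiiui" (len 8), cursors c1@2 c4@4 c2@6 c3@8, authorship .1.4.2.3
After op 6 (insert('c')): buffer="aicciciicuic" (len 12), cursors c1@3 c4@6 c2@9 c3@12, authorship .11.44.22.33
After op 7 (insert('y')): buffer="aicycicyiicyuicy" (len 16), cursors c1@4 c4@8 c2@12 c3@16, authorship .111.444.222.333
After op 8 (insert('p')): buffer="aicypcicypiicypuicyp" (len 20), cursors c1@5 c4@10 c2@15 c3@20, authorship .1111.4444.2222.3333

Answer: 5 15 20 10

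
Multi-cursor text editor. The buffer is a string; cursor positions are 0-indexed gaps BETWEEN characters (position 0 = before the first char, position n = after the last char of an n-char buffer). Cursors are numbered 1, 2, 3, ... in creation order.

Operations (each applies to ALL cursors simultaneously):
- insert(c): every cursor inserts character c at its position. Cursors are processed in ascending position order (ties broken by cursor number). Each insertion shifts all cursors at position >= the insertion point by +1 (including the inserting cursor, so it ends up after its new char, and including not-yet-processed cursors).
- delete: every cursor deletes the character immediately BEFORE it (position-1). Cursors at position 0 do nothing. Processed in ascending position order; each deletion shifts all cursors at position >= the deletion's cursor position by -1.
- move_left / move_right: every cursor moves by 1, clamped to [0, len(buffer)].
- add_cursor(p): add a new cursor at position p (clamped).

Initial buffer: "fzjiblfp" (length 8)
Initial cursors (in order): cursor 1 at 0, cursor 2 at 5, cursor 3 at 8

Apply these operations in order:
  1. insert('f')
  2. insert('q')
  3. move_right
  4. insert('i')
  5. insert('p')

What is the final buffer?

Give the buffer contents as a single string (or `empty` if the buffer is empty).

Answer: fqfipzjibfqlipfpfqip

Derivation:
After op 1 (insert('f')): buffer="ffzjibflfpf" (len 11), cursors c1@1 c2@7 c3@11, authorship 1.....2...3
After op 2 (insert('q')): buffer="fqfzjibfqlfpfq" (len 14), cursors c1@2 c2@9 c3@14, authorship 11.....22...33
After op 3 (move_right): buffer="fqfzjibfqlfpfq" (len 14), cursors c1@3 c2@10 c3@14, authorship 11.....22...33
After op 4 (insert('i')): buffer="fqfizjibfqlifpfqi" (len 17), cursors c1@4 c2@12 c3@17, authorship 11.1....22.2..333
After op 5 (insert('p')): buffer="fqfipzjibfqlipfpfqip" (len 20), cursors c1@5 c2@14 c3@20, authorship 11.11....22.22..3333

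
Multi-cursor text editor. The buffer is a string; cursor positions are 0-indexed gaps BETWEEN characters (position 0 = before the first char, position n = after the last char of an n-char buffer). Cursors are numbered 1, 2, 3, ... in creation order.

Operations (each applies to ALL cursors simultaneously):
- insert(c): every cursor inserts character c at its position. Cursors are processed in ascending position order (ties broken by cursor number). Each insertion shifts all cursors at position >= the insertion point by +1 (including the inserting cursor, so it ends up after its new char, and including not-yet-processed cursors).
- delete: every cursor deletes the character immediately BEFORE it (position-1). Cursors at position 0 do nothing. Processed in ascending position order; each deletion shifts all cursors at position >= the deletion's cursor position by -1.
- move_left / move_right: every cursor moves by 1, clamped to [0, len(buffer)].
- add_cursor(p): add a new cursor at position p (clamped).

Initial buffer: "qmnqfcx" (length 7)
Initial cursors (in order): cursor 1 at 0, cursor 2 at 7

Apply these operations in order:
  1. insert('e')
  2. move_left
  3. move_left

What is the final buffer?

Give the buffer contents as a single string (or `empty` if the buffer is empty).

After op 1 (insert('e')): buffer="eqmnqfcxe" (len 9), cursors c1@1 c2@9, authorship 1.......2
After op 2 (move_left): buffer="eqmnqfcxe" (len 9), cursors c1@0 c2@8, authorship 1.......2
After op 3 (move_left): buffer="eqmnqfcxe" (len 9), cursors c1@0 c2@7, authorship 1.......2

Answer: eqmnqfcxe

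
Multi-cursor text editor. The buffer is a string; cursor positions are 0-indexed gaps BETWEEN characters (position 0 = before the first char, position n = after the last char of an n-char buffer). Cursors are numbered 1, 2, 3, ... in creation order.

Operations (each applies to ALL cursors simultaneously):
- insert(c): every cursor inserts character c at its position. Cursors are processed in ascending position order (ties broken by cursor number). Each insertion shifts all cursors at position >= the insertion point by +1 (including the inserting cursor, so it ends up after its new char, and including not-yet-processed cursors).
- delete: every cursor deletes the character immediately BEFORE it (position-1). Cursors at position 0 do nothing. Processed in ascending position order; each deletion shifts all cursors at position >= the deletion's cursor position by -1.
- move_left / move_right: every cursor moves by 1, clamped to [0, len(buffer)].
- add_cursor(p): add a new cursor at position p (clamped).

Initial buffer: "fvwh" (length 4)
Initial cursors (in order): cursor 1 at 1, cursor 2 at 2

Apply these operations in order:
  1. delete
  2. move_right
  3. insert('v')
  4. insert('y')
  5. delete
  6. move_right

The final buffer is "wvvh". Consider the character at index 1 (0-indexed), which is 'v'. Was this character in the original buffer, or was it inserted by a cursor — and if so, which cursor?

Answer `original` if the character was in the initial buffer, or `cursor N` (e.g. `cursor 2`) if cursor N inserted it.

Answer: cursor 1

Derivation:
After op 1 (delete): buffer="wh" (len 2), cursors c1@0 c2@0, authorship ..
After op 2 (move_right): buffer="wh" (len 2), cursors c1@1 c2@1, authorship ..
After op 3 (insert('v')): buffer="wvvh" (len 4), cursors c1@3 c2@3, authorship .12.
After op 4 (insert('y')): buffer="wvvyyh" (len 6), cursors c1@5 c2@5, authorship .1212.
After op 5 (delete): buffer="wvvh" (len 4), cursors c1@3 c2@3, authorship .12.
After op 6 (move_right): buffer="wvvh" (len 4), cursors c1@4 c2@4, authorship .12.
Authorship (.=original, N=cursor N): . 1 2 .
Index 1: author = 1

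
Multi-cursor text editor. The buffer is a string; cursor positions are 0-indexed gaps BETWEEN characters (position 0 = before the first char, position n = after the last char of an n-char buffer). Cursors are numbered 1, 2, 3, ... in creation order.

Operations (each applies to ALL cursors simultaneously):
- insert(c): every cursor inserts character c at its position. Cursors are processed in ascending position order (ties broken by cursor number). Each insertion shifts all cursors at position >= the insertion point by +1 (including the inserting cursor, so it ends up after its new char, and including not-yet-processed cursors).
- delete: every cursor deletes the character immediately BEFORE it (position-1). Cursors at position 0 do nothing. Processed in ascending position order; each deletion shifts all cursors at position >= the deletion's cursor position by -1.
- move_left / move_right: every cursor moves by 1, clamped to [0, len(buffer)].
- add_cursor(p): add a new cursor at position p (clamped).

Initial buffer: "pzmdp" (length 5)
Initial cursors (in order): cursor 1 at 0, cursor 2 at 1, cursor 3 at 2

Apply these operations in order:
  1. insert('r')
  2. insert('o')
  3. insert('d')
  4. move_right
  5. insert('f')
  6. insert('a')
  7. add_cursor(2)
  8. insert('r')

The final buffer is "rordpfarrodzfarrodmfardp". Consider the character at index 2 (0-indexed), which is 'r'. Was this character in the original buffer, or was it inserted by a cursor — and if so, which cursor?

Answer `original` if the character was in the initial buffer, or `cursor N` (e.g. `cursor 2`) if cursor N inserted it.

After op 1 (insert('r')): buffer="rprzrmdp" (len 8), cursors c1@1 c2@3 c3@5, authorship 1.2.3...
After op 2 (insert('o')): buffer="roprozromdp" (len 11), cursors c1@2 c2@5 c3@8, authorship 11.22.33...
After op 3 (insert('d')): buffer="rodprodzrodmdp" (len 14), cursors c1@3 c2@7 c3@11, authorship 111.222.333...
After op 4 (move_right): buffer="rodprodzrodmdp" (len 14), cursors c1@4 c2@8 c3@12, authorship 111.222.333...
After op 5 (insert('f')): buffer="rodpfrodzfrodmfdp" (len 17), cursors c1@5 c2@10 c3@15, authorship 111.1222.2333.3..
After op 6 (insert('a')): buffer="rodpfarodzfarodmfadp" (len 20), cursors c1@6 c2@12 c3@18, authorship 111.11222.22333.33..
After op 7 (add_cursor(2)): buffer="rodpfarodzfarodmfadp" (len 20), cursors c4@2 c1@6 c2@12 c3@18, authorship 111.11222.22333.33..
After op 8 (insert('r')): buffer="rordpfarrodzfarrodmfardp" (len 24), cursors c4@3 c1@8 c2@15 c3@22, authorship 1141.111222.222333.333..
Authorship (.=original, N=cursor N): 1 1 4 1 . 1 1 1 2 2 2 . 2 2 2 3 3 3 . 3 3 3 . .
Index 2: author = 4

Answer: cursor 4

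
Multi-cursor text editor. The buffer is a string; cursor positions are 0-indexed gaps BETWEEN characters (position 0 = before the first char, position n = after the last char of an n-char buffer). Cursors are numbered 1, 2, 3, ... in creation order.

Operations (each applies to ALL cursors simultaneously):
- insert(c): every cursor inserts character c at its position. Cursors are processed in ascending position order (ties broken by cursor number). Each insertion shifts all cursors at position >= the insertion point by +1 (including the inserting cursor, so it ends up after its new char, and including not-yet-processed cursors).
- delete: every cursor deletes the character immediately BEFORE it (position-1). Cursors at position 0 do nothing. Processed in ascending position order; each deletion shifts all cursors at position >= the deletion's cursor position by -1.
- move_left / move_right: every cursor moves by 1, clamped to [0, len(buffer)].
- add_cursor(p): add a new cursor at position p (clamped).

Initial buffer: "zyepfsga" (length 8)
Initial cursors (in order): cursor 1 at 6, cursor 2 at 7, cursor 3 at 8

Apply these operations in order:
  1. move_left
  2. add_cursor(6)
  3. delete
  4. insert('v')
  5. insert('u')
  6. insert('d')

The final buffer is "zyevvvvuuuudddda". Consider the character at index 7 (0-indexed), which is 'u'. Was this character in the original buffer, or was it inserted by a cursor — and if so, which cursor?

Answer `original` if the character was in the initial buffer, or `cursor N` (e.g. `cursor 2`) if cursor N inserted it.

Answer: cursor 1

Derivation:
After op 1 (move_left): buffer="zyepfsga" (len 8), cursors c1@5 c2@6 c3@7, authorship ........
After op 2 (add_cursor(6)): buffer="zyepfsga" (len 8), cursors c1@5 c2@6 c4@6 c3@7, authorship ........
After op 3 (delete): buffer="zyea" (len 4), cursors c1@3 c2@3 c3@3 c4@3, authorship ....
After op 4 (insert('v')): buffer="zyevvvva" (len 8), cursors c1@7 c2@7 c3@7 c4@7, authorship ...1234.
After op 5 (insert('u')): buffer="zyevvvvuuuua" (len 12), cursors c1@11 c2@11 c3@11 c4@11, authorship ...12341234.
After op 6 (insert('d')): buffer="zyevvvvuuuudddda" (len 16), cursors c1@15 c2@15 c3@15 c4@15, authorship ...123412341234.
Authorship (.=original, N=cursor N): . . . 1 2 3 4 1 2 3 4 1 2 3 4 .
Index 7: author = 1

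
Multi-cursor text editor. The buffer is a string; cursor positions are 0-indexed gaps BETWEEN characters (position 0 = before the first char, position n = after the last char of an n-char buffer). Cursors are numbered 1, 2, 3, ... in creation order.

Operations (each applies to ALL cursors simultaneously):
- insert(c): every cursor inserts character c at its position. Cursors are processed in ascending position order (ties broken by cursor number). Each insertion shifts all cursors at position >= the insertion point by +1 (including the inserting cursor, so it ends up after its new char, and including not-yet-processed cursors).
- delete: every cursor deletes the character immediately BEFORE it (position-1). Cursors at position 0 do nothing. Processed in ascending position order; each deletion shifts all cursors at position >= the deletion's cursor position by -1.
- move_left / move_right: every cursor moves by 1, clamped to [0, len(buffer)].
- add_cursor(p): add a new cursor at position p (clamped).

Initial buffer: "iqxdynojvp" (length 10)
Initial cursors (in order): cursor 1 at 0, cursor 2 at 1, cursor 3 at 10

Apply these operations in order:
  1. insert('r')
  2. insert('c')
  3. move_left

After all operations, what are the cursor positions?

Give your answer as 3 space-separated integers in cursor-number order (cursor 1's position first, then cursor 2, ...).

Answer: 1 4 15

Derivation:
After op 1 (insert('r')): buffer="rirqxdynojvpr" (len 13), cursors c1@1 c2@3 c3@13, authorship 1.2.........3
After op 2 (insert('c')): buffer="rcircqxdynojvprc" (len 16), cursors c1@2 c2@5 c3@16, authorship 11.22.........33
After op 3 (move_left): buffer="rcircqxdynojvprc" (len 16), cursors c1@1 c2@4 c3@15, authorship 11.22.........33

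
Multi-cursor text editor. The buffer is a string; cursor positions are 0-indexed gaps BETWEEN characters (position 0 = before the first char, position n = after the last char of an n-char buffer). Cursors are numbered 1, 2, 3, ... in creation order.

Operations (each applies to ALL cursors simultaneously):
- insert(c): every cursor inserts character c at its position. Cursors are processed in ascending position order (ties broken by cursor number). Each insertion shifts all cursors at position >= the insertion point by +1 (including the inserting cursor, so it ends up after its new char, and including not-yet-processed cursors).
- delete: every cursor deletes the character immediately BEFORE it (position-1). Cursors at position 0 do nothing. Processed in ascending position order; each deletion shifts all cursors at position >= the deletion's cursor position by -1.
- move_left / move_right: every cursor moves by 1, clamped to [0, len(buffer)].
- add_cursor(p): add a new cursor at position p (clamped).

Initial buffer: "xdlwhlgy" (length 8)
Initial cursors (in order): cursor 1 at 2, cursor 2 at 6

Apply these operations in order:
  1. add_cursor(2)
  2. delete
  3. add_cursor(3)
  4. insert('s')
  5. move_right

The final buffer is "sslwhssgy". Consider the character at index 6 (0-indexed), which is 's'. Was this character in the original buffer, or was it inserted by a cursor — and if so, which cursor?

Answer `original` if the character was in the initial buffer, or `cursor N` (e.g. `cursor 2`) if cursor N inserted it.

After op 1 (add_cursor(2)): buffer="xdlwhlgy" (len 8), cursors c1@2 c3@2 c2@6, authorship ........
After op 2 (delete): buffer="lwhgy" (len 5), cursors c1@0 c3@0 c2@3, authorship .....
After op 3 (add_cursor(3)): buffer="lwhgy" (len 5), cursors c1@0 c3@0 c2@3 c4@3, authorship .....
After op 4 (insert('s')): buffer="sslwhssgy" (len 9), cursors c1@2 c3@2 c2@7 c4@7, authorship 13...24..
After op 5 (move_right): buffer="sslwhssgy" (len 9), cursors c1@3 c3@3 c2@8 c4@8, authorship 13...24..
Authorship (.=original, N=cursor N): 1 3 . . . 2 4 . .
Index 6: author = 4

Answer: cursor 4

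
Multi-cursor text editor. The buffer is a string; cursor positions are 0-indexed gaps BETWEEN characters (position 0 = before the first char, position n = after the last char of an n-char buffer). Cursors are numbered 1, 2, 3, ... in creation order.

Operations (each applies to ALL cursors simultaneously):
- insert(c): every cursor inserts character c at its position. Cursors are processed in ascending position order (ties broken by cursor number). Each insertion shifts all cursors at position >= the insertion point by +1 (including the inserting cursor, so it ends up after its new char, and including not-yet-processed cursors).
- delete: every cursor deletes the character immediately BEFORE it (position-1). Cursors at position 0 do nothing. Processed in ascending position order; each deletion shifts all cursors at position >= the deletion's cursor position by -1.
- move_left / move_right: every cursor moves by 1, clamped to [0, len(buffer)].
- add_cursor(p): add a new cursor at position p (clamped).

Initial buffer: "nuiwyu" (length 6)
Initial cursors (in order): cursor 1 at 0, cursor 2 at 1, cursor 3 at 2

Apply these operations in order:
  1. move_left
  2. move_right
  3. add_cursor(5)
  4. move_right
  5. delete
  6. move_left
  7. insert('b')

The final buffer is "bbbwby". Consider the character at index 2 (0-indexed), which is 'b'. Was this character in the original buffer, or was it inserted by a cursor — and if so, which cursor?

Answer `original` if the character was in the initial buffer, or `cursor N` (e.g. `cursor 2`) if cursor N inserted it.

After op 1 (move_left): buffer="nuiwyu" (len 6), cursors c1@0 c2@0 c3@1, authorship ......
After op 2 (move_right): buffer="nuiwyu" (len 6), cursors c1@1 c2@1 c3@2, authorship ......
After op 3 (add_cursor(5)): buffer="nuiwyu" (len 6), cursors c1@1 c2@1 c3@2 c4@5, authorship ......
After op 4 (move_right): buffer="nuiwyu" (len 6), cursors c1@2 c2@2 c3@3 c4@6, authorship ......
After op 5 (delete): buffer="wy" (len 2), cursors c1@0 c2@0 c3@0 c4@2, authorship ..
After op 6 (move_left): buffer="wy" (len 2), cursors c1@0 c2@0 c3@0 c4@1, authorship ..
After op 7 (insert('b')): buffer="bbbwby" (len 6), cursors c1@3 c2@3 c3@3 c4@5, authorship 123.4.
Authorship (.=original, N=cursor N): 1 2 3 . 4 .
Index 2: author = 3

Answer: cursor 3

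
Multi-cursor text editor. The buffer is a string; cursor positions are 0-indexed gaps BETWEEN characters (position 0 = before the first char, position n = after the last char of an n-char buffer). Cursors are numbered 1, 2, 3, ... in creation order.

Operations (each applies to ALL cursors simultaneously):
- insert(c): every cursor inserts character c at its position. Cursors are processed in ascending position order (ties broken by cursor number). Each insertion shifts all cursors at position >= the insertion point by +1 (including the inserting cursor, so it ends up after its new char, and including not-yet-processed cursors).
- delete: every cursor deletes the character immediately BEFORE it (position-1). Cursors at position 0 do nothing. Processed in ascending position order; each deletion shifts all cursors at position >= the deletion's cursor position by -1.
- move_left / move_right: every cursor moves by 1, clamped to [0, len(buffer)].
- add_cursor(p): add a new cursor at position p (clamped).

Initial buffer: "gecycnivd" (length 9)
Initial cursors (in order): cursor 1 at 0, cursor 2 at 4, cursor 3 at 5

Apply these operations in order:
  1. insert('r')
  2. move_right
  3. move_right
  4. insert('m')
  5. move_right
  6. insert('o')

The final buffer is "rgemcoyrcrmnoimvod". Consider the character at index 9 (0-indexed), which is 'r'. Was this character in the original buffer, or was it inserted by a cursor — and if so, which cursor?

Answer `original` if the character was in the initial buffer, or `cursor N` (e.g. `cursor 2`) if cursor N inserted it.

After op 1 (insert('r')): buffer="rgecyrcrnivd" (len 12), cursors c1@1 c2@6 c3@8, authorship 1....2.3....
After op 2 (move_right): buffer="rgecyrcrnivd" (len 12), cursors c1@2 c2@7 c3@9, authorship 1....2.3....
After op 3 (move_right): buffer="rgecyrcrnivd" (len 12), cursors c1@3 c2@8 c3@10, authorship 1....2.3....
After op 4 (insert('m')): buffer="rgemcyrcrmnimvd" (len 15), cursors c1@4 c2@10 c3@13, authorship 1..1..2.32..3..
After op 5 (move_right): buffer="rgemcyrcrmnimvd" (len 15), cursors c1@5 c2@11 c3@14, authorship 1..1..2.32..3..
After op 6 (insert('o')): buffer="rgemcoyrcrmnoimvod" (len 18), cursors c1@6 c2@13 c3@17, authorship 1..1.1.2.32.2.3.3.
Authorship (.=original, N=cursor N): 1 . . 1 . 1 . 2 . 3 2 . 2 . 3 . 3 .
Index 9: author = 3

Answer: cursor 3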